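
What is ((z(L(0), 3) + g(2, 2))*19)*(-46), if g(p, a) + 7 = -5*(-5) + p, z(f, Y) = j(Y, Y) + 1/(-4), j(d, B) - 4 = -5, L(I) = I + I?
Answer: -32775/2 ≈ -16388.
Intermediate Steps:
L(I) = 2*I
j(d, B) = -1 (j(d, B) = 4 - 5 = -1)
z(f, Y) = -5/4 (z(f, Y) = -1 + 1/(-4) = -1 - ¼ = -5/4)
g(p, a) = 18 + p (g(p, a) = -7 + (-5*(-5) + p) = -7 + (25 + p) = 18 + p)
((z(L(0), 3) + g(2, 2))*19)*(-46) = ((-5/4 + (18 + 2))*19)*(-46) = ((-5/4 + 20)*19)*(-46) = ((75/4)*19)*(-46) = (1425/4)*(-46) = -32775/2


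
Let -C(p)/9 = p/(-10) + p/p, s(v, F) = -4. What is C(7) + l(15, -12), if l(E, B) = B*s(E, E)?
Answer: 453/10 ≈ 45.300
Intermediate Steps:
C(p) = -9 + 9*p/10 (C(p) = -9*(p/(-10) + p/p) = -9*(p*(-⅒) + 1) = -9*(-p/10 + 1) = -9*(1 - p/10) = -9 + 9*p/10)
l(E, B) = -4*B (l(E, B) = B*(-4) = -4*B)
C(7) + l(15, -12) = (-9 + (9/10)*7) - 4*(-12) = (-9 + 63/10) + 48 = -27/10 + 48 = 453/10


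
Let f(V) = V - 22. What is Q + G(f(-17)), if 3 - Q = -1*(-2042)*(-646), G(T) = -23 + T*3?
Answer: 1318995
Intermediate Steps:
f(V) = -22 + V
G(T) = -23 + 3*T
Q = 1319135 (Q = 3 - (-1*(-2042))*(-646) = 3 - 2042*(-646) = 3 - 1*(-1319132) = 3 + 1319132 = 1319135)
Q + G(f(-17)) = 1319135 + (-23 + 3*(-22 - 17)) = 1319135 + (-23 + 3*(-39)) = 1319135 + (-23 - 117) = 1319135 - 140 = 1318995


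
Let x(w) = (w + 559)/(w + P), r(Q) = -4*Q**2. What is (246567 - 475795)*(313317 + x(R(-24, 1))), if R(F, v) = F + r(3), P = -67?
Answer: -9121156333280/127 ≈ -7.1820e+10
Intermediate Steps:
R(F, v) = -36 + F (R(F, v) = F - 4*3**2 = F - 4*9 = F - 36 = -36 + F)
x(w) = (559 + w)/(-67 + w) (x(w) = (w + 559)/(w - 67) = (559 + w)/(-67 + w))
(246567 - 475795)*(313317 + x(R(-24, 1))) = (246567 - 475795)*(313317 + (559 + (-36 - 24))/(-67 + (-36 - 24))) = -229228*(313317 + (559 - 60)/(-67 - 60)) = -229228*(313317 + 499/(-127)) = -229228*(313317 - 1/127*499) = -229228*(313317 - 499/127) = -229228*39790760/127 = -9121156333280/127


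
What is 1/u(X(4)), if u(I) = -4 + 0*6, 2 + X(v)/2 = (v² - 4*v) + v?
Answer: -¼ ≈ -0.25000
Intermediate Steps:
X(v) = -4 - 6*v + 2*v² (X(v) = -4 + 2*((v² - 4*v) + v) = -4 + 2*(v² - 3*v) = -4 + (-6*v + 2*v²) = -4 - 6*v + 2*v²)
u(I) = -4 (u(I) = -4 + 0 = -4)
1/u(X(4)) = 1/(-4) = -¼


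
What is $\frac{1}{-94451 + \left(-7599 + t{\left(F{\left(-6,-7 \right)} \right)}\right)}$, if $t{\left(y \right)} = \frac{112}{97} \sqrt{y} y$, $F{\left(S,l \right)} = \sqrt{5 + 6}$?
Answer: $- \frac{1}{102050 - \frac{112 \cdot 11^{\frac{3}{4}}}{97}} \approx -9.7998 \cdot 10^{-6}$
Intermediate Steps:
$F{\left(S,l \right)} = \sqrt{11}$
$t{\left(y \right)} = \frac{112 y^{\frac{3}{2}}}{97}$ ($t{\left(y \right)} = 112 \cdot \frac{1}{97} \sqrt{y} y = \frac{112 \sqrt{y}}{97} y = \frac{112 y^{\frac{3}{2}}}{97}$)
$\frac{1}{-94451 + \left(-7599 + t{\left(F{\left(-6,-7 \right)} \right)}\right)} = \frac{1}{-94451 - \left(7599 - \frac{112 \left(\sqrt{11}\right)^{\frac{3}{2}}}{97}\right)} = \frac{1}{-94451 - \left(7599 - \frac{112 \cdot 11^{\frac{3}{4}}}{97}\right)} = \frac{1}{-102050 + \frac{112 \cdot 11^{\frac{3}{4}}}{97}}$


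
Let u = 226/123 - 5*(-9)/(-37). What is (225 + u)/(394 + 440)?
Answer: 513401/1897767 ≈ 0.27053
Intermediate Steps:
u = 2827/4551 (u = 226*(1/123) + 45*(-1/37) = 226/123 - 45/37 = 2827/4551 ≈ 0.62118)
(225 + u)/(394 + 440) = (225 + 2827/4551)/(394 + 440) = (1026802/4551)/834 = (1026802/4551)*(1/834) = 513401/1897767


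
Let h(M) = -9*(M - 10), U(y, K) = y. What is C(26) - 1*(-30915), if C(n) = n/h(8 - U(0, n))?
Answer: 278248/9 ≈ 30916.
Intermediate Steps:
h(M) = 90 - 9*M (h(M) = -9*(-10 + M) = 90 - 9*M)
C(n) = n/18 (C(n) = n/(90 - 9*(8 - 1*0)) = n/(90 - 9*(8 + 0)) = n/(90 - 9*8) = n/(90 - 72) = n/18)
C(26) - 1*(-30915) = (1/18)*26 - 1*(-30915) = 13/9 + 30915 = 278248/9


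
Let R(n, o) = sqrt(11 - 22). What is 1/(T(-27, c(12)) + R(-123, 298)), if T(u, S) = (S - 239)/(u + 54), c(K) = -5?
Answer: -6588/67555 - 729*I*sqrt(11)/67555 ≈ -0.097521 - 0.03579*I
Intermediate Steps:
R(n, o) = I*sqrt(11) (R(n, o) = sqrt(-11) = I*sqrt(11))
T(u, S) = (-239 + S)/(54 + u)
1/(T(-27, c(12)) + R(-123, 298)) = 1/((-239 - 5)/(54 - 27) + I*sqrt(11)) = 1/(-244/27 + I*sqrt(11))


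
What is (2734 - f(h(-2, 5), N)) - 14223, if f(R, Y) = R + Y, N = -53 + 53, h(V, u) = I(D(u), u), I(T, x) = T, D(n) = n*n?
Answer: -11514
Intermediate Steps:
D(n) = n²
h(V, u) = u²
N = 0
(2734 - f(h(-2, 5), N)) - 14223 = (2734 - (5² + 0)) - 14223 = (2734 - (25 + 0)) - 14223 = (2734 - 1*25) - 14223 = (2734 - 25) - 14223 = 2709 - 14223 = -11514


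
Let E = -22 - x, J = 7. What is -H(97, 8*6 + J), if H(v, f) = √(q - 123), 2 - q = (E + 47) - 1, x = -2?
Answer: -7*I*√3 ≈ -12.124*I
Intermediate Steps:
E = -20 (E = -22 - 1*(-2) = -22 + 2 = -20)
q = -24 (q = 2 - ((-20 + 47) - 1) = 2 - (27 - 1) = 2 - 1*26 = 2 - 26 = -24)
H(v, f) = 7*I*√3 (H(v, f) = √(-24 - 123) = √(-147) = 7*I*√3)
-H(97, 8*6 + J) = -7*I*√3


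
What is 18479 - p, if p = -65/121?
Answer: 2236024/121 ≈ 18480.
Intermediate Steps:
p = -65/121 (p = -65*1/121 = -65/121 ≈ -0.53719)
18479 - p = 18479 - 1*(-65/121) = 18479 + 65/121 = 2236024/121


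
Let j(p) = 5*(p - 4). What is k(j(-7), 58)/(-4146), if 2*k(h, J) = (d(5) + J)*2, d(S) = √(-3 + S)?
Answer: -29/2073 - √2/4146 ≈ -0.014330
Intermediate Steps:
j(p) = -20 + 5*p (j(p) = 5*(-4 + p) = -20 + 5*p)
k(h, J) = J + √2 (k(h, J) = ((√(-3 + 5) + J)*2)/2 = ((√2 + J)*2)/2 = ((J + √2)*2)/2 = (2*J + 2*√2)/2 = J + √2)
k(j(-7), 58)/(-4146) = (58 + √2)/(-4146) = (58 + √2)*(-1/4146) = -29/2073 - √2/4146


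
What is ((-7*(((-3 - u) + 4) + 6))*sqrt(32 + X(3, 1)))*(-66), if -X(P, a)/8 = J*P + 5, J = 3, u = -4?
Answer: 20328*I*sqrt(5) ≈ 45455.0*I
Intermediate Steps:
X(P, a) = -40 - 24*P (X(P, a) = -8*(3*P + 5) = -8*(5 + 3*P) = -40 - 24*P)
((-7*(((-3 - u) + 4) + 6))*sqrt(32 + X(3, 1)))*(-66) = ((-7*(((-3 - 1*(-4)) + 4) + 6))*sqrt(32 + (-40 - 24*3)))*(-66) = ((-7*(((-3 + 4) + 4) + 6))*sqrt(32 + (-40 - 72)))*(-66) = ((-7*((1 + 4) + 6))*sqrt(32 - 112))*(-66) = ((-7*(5 + 6))*sqrt(-80))*(-66) = ((-7*11)*(4*I*sqrt(5)))*(-66) = -308*I*sqrt(5)*(-66) = 20328*I*sqrt(5)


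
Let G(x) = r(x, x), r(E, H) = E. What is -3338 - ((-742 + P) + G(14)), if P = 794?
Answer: -3404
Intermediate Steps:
G(x) = x
-3338 - ((-742 + P) + G(14)) = -3338 - ((-742 + 794) + 14) = -3338 - (52 + 14) = -3338 - 1*66 = -3338 - 66 = -3404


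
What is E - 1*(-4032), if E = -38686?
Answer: -34654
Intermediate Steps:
E - 1*(-4032) = -38686 - 1*(-4032) = -38686 + 4032 = -34654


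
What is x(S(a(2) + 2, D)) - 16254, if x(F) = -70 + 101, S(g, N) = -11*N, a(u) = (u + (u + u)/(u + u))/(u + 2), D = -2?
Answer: -16223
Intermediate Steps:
a(u) = (1 + u)/(2 + u) (a(u) = (u + (2*u)/((2*u)))/(2 + u) = (u + (2*u)*(1/(2*u)))/(2 + u) = (u + 1)/(2 + u) = (1 + u)/(2 + u))
x(F) = 31
x(S(a(2) + 2, D)) - 16254 = 31 - 16254 = -16223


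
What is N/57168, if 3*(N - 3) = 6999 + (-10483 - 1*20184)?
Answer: -23659/171504 ≈ -0.13795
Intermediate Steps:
N = -23659/3 (N = 3 + (6999 + (-10483 - 1*20184))/3 = 3 + (6999 + (-10483 - 20184))/3 = 3 + (6999 - 30667)/3 = 3 + (1/3)*(-23668) = 3 - 23668/3 = -23659/3 ≈ -7886.3)
N/57168 = -23659/3/57168 = -23659/3*1/57168 = -23659/171504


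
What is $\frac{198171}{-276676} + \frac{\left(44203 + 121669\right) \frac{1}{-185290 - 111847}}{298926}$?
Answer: $- \frac{8800992736589437}{12287454358459356} \approx -0.71626$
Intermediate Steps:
$\frac{198171}{-276676} + \frac{\left(44203 + 121669\right) \frac{1}{-185290 - 111847}}{298926} = 198171 \left(- \frac{1}{276676}\right) + \frac{165872}{-297137} \cdot \frac{1}{298926} = - \frac{198171}{276676} + 165872 \left(- \frac{1}{297137}\right) \frac{1}{298926} = - \frac{198171}{276676} - \frac{82936}{44410987431} = - \frac{8800992736589437}{12287454358459356}$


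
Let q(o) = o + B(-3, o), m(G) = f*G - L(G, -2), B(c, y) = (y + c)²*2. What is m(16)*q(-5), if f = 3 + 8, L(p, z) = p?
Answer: 19680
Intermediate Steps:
B(c, y) = 2*(c + y)² (B(c, y) = (c + y)²*2 = 2*(c + y)²)
f = 11
m(G) = 10*G (m(G) = 11*G - G = 10*G)
q(o) = o + 2*(-3 + o)²
m(16)*q(-5) = (10*16)*(-5 + 2*(-3 - 5)²) = 160*(-5 + 2*(-8)²) = 160*(-5 + 2*64) = 160*(-5 + 128) = 160*123 = 19680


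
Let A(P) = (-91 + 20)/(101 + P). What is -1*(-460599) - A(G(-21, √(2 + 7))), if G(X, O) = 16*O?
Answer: 68629322/149 ≈ 4.6060e+5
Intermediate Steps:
A(P) = -71/(101 + P)
-1*(-460599) - A(G(-21, √(2 + 7))) = -1*(-460599) - (-71)/(101 + 16*√(2 + 7)) = 460599 - (-71)/(101 + 16*√9) = 460599 - (-71)/(101 + 16*3) = 460599 - (-71)/(101 + 48) = 460599 - (-71)/149 = 460599 - 1*(-71/149) = 460599 + 71/149 = 68629322/149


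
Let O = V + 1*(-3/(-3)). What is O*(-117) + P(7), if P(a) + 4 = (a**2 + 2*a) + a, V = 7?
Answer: -870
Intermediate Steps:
P(a) = -4 + a**2 + 3*a (P(a) = -4 + ((a**2 + 2*a) + a) = -4 + (a**2 + 3*a) = -4 + a**2 + 3*a)
O = 8 (O = 7 + 1*(-3/(-3)) = 7 + 1*(-3*(-1/3)) = 7 + 1*1 = 7 + 1 = 8)
O*(-117) + P(7) = 8*(-117) + (-4 + 7**2 + 3*7) = -936 + (-4 + 49 + 21) = -936 + 66 = -870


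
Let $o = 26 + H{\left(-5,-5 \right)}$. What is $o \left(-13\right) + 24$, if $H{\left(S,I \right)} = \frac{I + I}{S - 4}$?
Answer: $- \frac{2956}{9} \approx -328.44$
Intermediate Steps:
$H{\left(S,I \right)} = \frac{2 I}{-4 + S}$
$o = \frac{244}{9}$ ($o = 26 + 2 \left(-5\right) \frac{1}{-4 - 5} = 26 + 2 \left(-5\right) \frac{1}{-9} = 26 + 2 \left(-5\right) \left(- \frac{1}{9}\right) = 26 + \frac{10}{9} = \frac{244}{9} \approx 27.111$)
$o \left(-13\right) + 24 = \frac{244}{9} \left(-13\right) + 24 = - \frac{3172}{9} + 24 = - \frac{2956}{9}$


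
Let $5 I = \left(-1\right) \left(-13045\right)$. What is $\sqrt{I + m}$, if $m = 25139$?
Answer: $2 \sqrt{6937} \approx 166.58$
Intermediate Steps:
$I = 2609$ ($I = \frac{\left(-1\right) \left(-13045\right)}{5} = \frac{1}{5} \cdot 13045 = 2609$)
$\sqrt{I + m} = \sqrt{2609 + 25139} = \sqrt{27748} = 2 \sqrt{6937}$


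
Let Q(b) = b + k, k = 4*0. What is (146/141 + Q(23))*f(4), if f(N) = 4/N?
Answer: 3389/141 ≈ 24.035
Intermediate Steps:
k = 0
Q(b) = b (Q(b) = b + 0 = b)
(146/141 + Q(23))*f(4) = (146/141 + 23)*(4/4) = (146*(1/141) + 23)*(4*(¼)) = (146/141 + 23)*1 = (3389/141)*1 = 3389/141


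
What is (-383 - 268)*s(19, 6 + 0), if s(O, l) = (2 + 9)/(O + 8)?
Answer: -2387/9 ≈ -265.22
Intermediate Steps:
s(O, l) = 11/(8 + O)
(-383 - 268)*s(19, 6 + 0) = (-383 - 268)*(11/(8 + 19)) = -7161/27 = -651*11/27 = -2387/9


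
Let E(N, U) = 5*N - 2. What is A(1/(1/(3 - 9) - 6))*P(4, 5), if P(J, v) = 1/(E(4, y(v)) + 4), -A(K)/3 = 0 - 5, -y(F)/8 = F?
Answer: 15/22 ≈ 0.68182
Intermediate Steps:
y(F) = -8*F
E(N, U) = -2 + 5*N
A(K) = 15 (A(K) = -3*(0 - 5) = -3*(-5) = 15)
P(J, v) = 1/22 (P(J, v) = 1/((-2 + 5*4) + 4) = 1/((-2 + 20) + 4) = 1/(18 + 4) = 1/22)
A(1/(1/(3 - 9) - 6))*P(4, 5) = 15*(1/22) = 15/22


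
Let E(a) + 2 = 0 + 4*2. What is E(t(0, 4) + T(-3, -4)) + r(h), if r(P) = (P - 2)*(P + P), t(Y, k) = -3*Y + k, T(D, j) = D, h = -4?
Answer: 54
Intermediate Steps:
t(Y, k) = k - 3*Y
r(P) = 2*P*(-2 + P) (r(P) = (-2 + P)*(2*P) = 2*P*(-2 + P))
E(a) = 6 (E(a) = -2 + (0 + 4*2) = -2 + (0 + 8) = -2 + 8 = 6)
E(t(0, 4) + T(-3, -4)) + r(h) = 6 + 2*(-4)*(-2 - 4) = 6 + 2*(-4)*(-6) = 6 + 48 = 54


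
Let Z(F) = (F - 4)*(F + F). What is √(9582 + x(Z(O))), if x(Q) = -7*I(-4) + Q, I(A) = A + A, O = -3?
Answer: 44*√5 ≈ 98.387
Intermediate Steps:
Z(F) = 2*F*(-4 + F) (Z(F) = (-4 + F)*(2*F) = 2*F*(-4 + F))
I(A) = 2*A
x(Q) = 56 + Q (x(Q) = -14*(-4) + Q = -7*(-8) + Q = 56 + Q)
√(9582 + x(Z(O))) = √(9582 + (56 + 2*(-3)*(-4 - 3))) = √(9582 + (56 + 2*(-3)*(-7))) = √(9582 + (56 + 42)) = √(9582 + 98) = √9680 = 44*√5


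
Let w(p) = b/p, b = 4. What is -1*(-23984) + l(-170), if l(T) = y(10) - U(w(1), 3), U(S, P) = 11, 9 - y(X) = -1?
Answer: 23983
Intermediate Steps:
y(X) = 10 (y(X) = 9 - 1*(-1) = 9 + 1 = 10)
w(p) = 4/p
l(T) = -1 (l(T) = 10 - 1*11 = 10 - 11 = -1)
-1*(-23984) + l(-170) = -1*(-23984) - 1 = 23984 - 1 = 23983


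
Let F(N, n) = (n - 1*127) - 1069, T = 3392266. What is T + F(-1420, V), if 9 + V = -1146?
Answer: 3389915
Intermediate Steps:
V = -1155 (V = -9 - 1146 = -1155)
F(N, n) = -1196 + n (F(N, n) = (n - 127) - 1069 = (-127 + n) - 1069 = -1196 + n)
T + F(-1420, V) = 3392266 + (-1196 - 1155) = 3392266 - 2351 = 3389915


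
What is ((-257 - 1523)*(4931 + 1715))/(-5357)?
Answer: 11829880/5357 ≈ 2208.3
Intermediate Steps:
((-257 - 1523)*(4931 + 1715))/(-5357) = -1780*6646*(-1/5357) = -11829880*(-1/5357) = 11829880/5357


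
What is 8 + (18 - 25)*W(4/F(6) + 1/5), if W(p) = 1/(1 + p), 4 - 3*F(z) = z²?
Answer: -16/33 ≈ -0.48485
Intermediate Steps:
F(z) = 4/3 - z²/3
8 + (18 - 25)*W(4/F(6) + 1/5) = 8 + (18 - 25)/(1 + (4/(4/3 - ⅓*6²) + 1/5)) = 8 - 7/(1 + (4/(4/3 - ⅓*36) + 1*(⅕))) = 8 - 7/(1 + (4/(4/3 - 12) + ⅕)) = 8 - 7/(1 + (4/(-32/3) + ⅕)) = 8 - 7/(1 + (4*(-3/32) + ⅕)) = 8 - 7/(1 + (-3/8 + ⅕)) = 8 - 7/(1 - 7/40) = 8 - 7/33/40 = 8 - 7*40/33 = 8 - 280/33 = -16/33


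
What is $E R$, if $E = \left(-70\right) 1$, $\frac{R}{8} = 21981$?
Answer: $-12309360$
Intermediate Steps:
$R = 175848$ ($R = 8 \cdot 21981 = 175848$)
$E = -70$
$E R = \left(-70\right) 175848 = -12309360$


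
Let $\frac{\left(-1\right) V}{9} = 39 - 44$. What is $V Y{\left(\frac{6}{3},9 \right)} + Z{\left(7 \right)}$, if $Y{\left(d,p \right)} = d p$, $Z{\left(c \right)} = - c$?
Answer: $803$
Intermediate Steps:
$V = 45$ ($V = - 9 \left(39 - 44\right) = \left(-9\right) \left(-5\right) = 45$)
$V Y{\left(\frac{6}{3},9 \right)} + Z{\left(7 \right)} = 45 \cdot \frac{6}{3} \cdot 9 - 7 = 45 \cdot 6 \cdot \frac{1}{3} \cdot 9 - 7 = 45 \cdot 2 \cdot 9 - 7 = 45 \cdot 18 - 7 = 810 - 7 = 803$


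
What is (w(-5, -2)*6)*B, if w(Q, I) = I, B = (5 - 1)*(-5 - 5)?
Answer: 480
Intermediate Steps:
B = -40 (B = 4*(-10) = -40)
(w(-5, -2)*6)*B = -2*6*(-40) = -12*(-40) = 480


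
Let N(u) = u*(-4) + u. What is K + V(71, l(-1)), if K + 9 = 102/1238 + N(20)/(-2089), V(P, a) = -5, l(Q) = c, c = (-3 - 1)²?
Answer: -17959595/1293091 ≈ -13.889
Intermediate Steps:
c = 16 (c = (-4)² = 16)
N(u) = -3*u (N(u) = -4*u + u = -3*u)
l(Q) = 16
K = -11494140/1293091 (K = -9 + (102/1238 - 3*20/(-2089)) = -9 + (102*(1/1238) - 60*(-1/2089)) = -9 + (51/619 + 60/2089) = -9 + 143679/1293091 = -11494140/1293091 ≈ -8.8889)
K + V(71, l(-1)) = -11494140/1293091 - 5 = -17959595/1293091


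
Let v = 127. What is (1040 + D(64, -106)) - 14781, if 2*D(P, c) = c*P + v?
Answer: -34139/2 ≈ -17070.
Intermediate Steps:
D(P, c) = 127/2 + P*c/2 (D(P, c) = (c*P + 127)/2 = (P*c + 127)/2 = (127 + P*c)/2 = 127/2 + P*c/2)
(1040 + D(64, -106)) - 14781 = (1040 + (127/2 + (1/2)*64*(-106))) - 14781 = (1040 + (127/2 - 3392)) - 14781 = (1040 - 6657/2) - 14781 = -4577/2 - 14781 = -34139/2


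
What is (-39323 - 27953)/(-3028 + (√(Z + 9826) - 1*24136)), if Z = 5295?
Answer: 1827485264/737867775 + 67276*√15121/737867775 ≈ 2.4879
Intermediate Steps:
(-39323 - 27953)/(-3028 + (√(Z + 9826) - 1*24136)) = (-39323 - 27953)/(-3028 + (√(5295 + 9826) - 1*24136)) = -67276/(-3028 + (√15121 - 24136)) = -67276/(-3028 + (-24136 + √15121)) = -67276/(-27164 + √15121)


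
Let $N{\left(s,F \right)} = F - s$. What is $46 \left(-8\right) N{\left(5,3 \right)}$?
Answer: $736$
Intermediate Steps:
$46 \left(-8\right) N{\left(5,3 \right)} = 46 \left(-8\right) \left(3 - 5\right) = - 368 \left(3 - 5\right) = \left(-368\right) \left(-2\right) = 736$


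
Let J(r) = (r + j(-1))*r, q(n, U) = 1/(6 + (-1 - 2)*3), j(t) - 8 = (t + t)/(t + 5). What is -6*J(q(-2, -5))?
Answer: 43/3 ≈ 14.333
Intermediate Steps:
j(t) = 8 + 2*t/(5 + t) (j(t) = 8 + (t + t)/(t + 5) = 8 + (2*t)/(5 + t) = 8 + 2*t/(5 + t))
q(n, U) = -1/3 (q(n, U) = 1/(6 - 3*3) = 1/(6 - 9) = 1/(-3) = -1/3)
J(r) = r*(15/2 + r) (J(r) = (r + 10*(4 - 1)/(5 - 1))*r = (r + 10*3/4)*r = (r + 10*(1/4)*3)*r = (r + 15/2)*r = (15/2 + r)*r = r*(15/2 + r))
-6*J(q(-2, -5)) = -3*(-1)*(15 + 2*(-1/3))/3 = -3*(-1)*(15 - 2/3)/3 = -3*(-1)*43/(3*3) = -6*(-43/18) = 43/3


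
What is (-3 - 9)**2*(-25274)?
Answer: -3639456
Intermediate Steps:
(-3 - 9)**2*(-25274) = (-12)**2*(-25274) = 144*(-25274) = -3639456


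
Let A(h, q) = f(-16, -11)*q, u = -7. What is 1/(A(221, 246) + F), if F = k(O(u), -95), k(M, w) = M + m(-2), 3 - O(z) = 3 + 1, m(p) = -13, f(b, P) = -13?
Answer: -1/3212 ≈ -0.00031133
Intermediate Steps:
A(h, q) = -13*q
O(z) = -1 (O(z) = 3 - (3 + 1) = 3 - 1*4 = 3 - 4 = -1)
k(M, w) = -13 + M (k(M, w) = M - 13 = -13 + M)
F = -14 (F = -13 - 1 = -14)
1/(A(221, 246) + F) = 1/(-13*246 - 14) = 1/(-3198 - 14) = 1/(-3212) = -1/3212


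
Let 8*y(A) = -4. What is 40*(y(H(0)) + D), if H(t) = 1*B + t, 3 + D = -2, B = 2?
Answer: -220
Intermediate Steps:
D = -5 (D = -3 - 2 = -5)
H(t) = 2 + t (H(t) = 1*2 + t = 2 + t)
y(A) = -½ (y(A) = (⅛)*(-4) = -½)
40*(y(H(0)) + D) = 40*(-½ - 5) = 40*(-11/2) = -220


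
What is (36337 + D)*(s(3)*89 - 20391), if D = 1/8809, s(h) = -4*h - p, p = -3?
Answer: -6783403099728/8809 ≈ -7.7005e+8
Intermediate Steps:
s(h) = 3 - 4*h (s(h) = -4*h - 1*(-3) = -4*h + 3 = 3 - 4*h)
D = 1/8809 ≈ 0.00011352
(36337 + D)*(s(3)*89 - 20391) = (36337 + 1/8809)*((3 - 4*3)*89 - 20391) = 320092634*((3 - 12)*89 - 20391)/8809 = 320092634*(-9*89 - 20391)/8809 = 320092634*(-801 - 20391)/8809 = (320092634/8809)*(-21192) = -6783403099728/8809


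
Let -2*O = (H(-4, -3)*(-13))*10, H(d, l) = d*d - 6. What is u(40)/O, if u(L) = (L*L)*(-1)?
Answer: -32/13 ≈ -2.4615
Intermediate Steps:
H(d, l) = -6 + d² (H(d, l) = d² - 6 = -6 + d²)
u(L) = -L² (u(L) = L²*(-1) = -L²)
O = 650 (O = -(-6 + (-4)²)*(-13)*10/2 = -(-6 + 16)*(-13)*10/2 = -10*(-13)*10/2 = -(-65)*10 = -½*(-1300) = 650)
u(40)/O = -1*40²/650 = -1*1600*(1/650) = -1600*1/650 = -32/13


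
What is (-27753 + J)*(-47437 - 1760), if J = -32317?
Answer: 2955263790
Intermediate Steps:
(-27753 + J)*(-47437 - 1760) = (-27753 - 32317)*(-47437 - 1760) = -60070*(-49197) = 2955263790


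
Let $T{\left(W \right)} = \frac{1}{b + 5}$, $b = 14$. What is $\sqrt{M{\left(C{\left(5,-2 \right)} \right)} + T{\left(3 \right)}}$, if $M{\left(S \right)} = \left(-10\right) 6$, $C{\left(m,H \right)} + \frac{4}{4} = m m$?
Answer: $\frac{i \sqrt{21641}}{19} \approx 7.7426 i$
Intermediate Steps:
$C{\left(m,H \right)} = -1 + m^{2}$ ($C{\left(m,H \right)} = -1 + m m = -1 + m^{2}$)
$T{\left(W \right)} = \frac{1}{19}$ ($T{\left(W \right)} = \frac{1}{14 + 5} = \frac{1}{19}$)
$M{\left(S \right)} = -60$
$\sqrt{M{\left(C{\left(5,-2 \right)} \right)} + T{\left(3 \right)}} = \sqrt{-60 + \frac{1}{19}} = \sqrt{- \frac{1139}{19}} = \frac{i \sqrt{21641}}{19}$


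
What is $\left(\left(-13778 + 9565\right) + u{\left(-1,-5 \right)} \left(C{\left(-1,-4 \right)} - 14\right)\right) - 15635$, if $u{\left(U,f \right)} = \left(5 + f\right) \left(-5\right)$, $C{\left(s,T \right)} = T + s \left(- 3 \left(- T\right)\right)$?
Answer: $-19848$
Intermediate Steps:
$C{\left(s,T \right)} = T + 3 T s$ ($C{\left(s,T \right)} = T + s 3 T = T + 3 T s$)
$u{\left(U,f \right)} = -25 - 5 f$
$\left(\left(-13778 + 9565\right) + u{\left(-1,-5 \right)} \left(C{\left(-1,-4 \right)} - 14\right)\right) - 15635 = \left(\left(-13778 + 9565\right) + \left(-25 - -25\right) \left(- 4 \left(1 + 3 \left(-1\right)\right) - 14\right)\right) - 15635 = \left(-4213 + \left(-25 + 25\right) \left(- 4 \left(1 - 3\right) - 14\right)\right) - 15635 = \left(-4213 + 0 \left(\left(-4\right) \left(-2\right) - 14\right)\right) - 15635 = \left(-4213 + 0 \left(8 - 14\right)\right) - 15635 = \left(-4213 + 0 \left(-6\right)\right) - 15635 = \left(-4213 + 0\right) - 15635 = -4213 - 15635 = -19848$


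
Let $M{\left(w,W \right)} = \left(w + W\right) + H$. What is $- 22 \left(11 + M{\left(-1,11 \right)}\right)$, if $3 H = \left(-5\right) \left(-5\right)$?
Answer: $- \frac{1936}{3} \approx -645.33$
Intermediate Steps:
$H = \frac{25}{3}$ ($H = \frac{\left(-5\right) \left(-5\right)}{3} = \frac{1}{3} \cdot 25 = \frac{25}{3} \approx 8.3333$)
$M{\left(w,W \right)} = \frac{25}{3} + W + w$ ($M{\left(w,W \right)} = \left(w + W\right) + \frac{25}{3} = \left(W + w\right) + \frac{25}{3} = \frac{25}{3} + W + w$)
$- 22 \left(11 + M{\left(-1,11 \right)}\right) = - 22 \left(11 + \left(\frac{25}{3} + 11 - 1\right)\right) = - 22 \left(11 + \frac{55}{3}\right) = \left(-22\right) \frac{88}{3} = - \frac{1936}{3}$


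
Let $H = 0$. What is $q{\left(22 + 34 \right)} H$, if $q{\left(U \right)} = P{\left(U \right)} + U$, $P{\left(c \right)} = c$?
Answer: $0$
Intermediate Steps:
$q{\left(U \right)} = 2 U$ ($q{\left(U \right)} = U + U = 2 U$)
$q{\left(22 + 34 \right)} H = 2 \left(22 + 34\right) 0 = 2 \cdot 56 \cdot 0 = 112 \cdot 0 = 0$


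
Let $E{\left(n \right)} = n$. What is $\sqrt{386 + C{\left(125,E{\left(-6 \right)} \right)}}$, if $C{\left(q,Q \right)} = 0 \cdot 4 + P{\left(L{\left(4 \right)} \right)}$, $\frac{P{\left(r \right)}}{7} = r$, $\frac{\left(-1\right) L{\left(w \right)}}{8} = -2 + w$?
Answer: $\sqrt{274} \approx 16.553$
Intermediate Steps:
$L{\left(w \right)} = 16 - 8 w$ ($L{\left(w \right)} = - 8 \left(-2 + w\right) = 16 - 8 w$)
$P{\left(r \right)} = 7 r$
$C{\left(q,Q \right)} = -112$ ($C{\left(q,Q \right)} = 0 \cdot 4 + 7 \left(16 - 32\right) = 0 + 7 \left(16 - 32\right) = 0 + 7 \left(-16\right) = 0 - 112 = -112$)
$\sqrt{386 + C{\left(125,E{\left(-6 \right)} \right)}} = \sqrt{386 - 112} = \sqrt{274}$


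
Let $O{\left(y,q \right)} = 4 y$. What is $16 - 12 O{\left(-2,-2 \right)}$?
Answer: $112$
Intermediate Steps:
$16 - 12 O{\left(-2,-2 \right)} = 16 - 12 \cdot 4 \left(-2\right) = 16 - -96 = 16 + 96 = 112$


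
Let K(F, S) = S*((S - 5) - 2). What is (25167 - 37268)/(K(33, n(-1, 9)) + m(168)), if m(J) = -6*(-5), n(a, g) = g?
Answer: -12101/48 ≈ -252.10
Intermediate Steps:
m(J) = 30
K(F, S) = S*(-7 + S) (K(F, S) = S*((-5 + S) - 2) = S*(-7 + S))
(25167 - 37268)/(K(33, n(-1, 9)) + m(168)) = (25167 - 37268)/(9*(-7 + 9) + 30) = -12101/(9*2 + 30) = -12101/(18 + 30) = -12101/48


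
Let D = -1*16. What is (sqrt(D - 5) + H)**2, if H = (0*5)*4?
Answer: -21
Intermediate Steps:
D = -16
H = 0 (H = 0*4 = 0)
(sqrt(D - 5) + H)**2 = (sqrt(-16 - 5) + 0)**2 = (sqrt(-21) + 0)**2 = (I*sqrt(21) + 0)**2 = (I*sqrt(21))**2 = -21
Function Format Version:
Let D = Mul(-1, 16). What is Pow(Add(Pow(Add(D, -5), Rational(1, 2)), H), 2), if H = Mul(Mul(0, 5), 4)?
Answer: -21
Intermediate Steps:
D = -16
H = 0 (H = Mul(0, 4) = 0)
Pow(Add(Pow(Add(D, -5), Rational(1, 2)), H), 2) = Pow(Add(Pow(Add(-16, -5), Rational(1, 2)), 0), 2) = Pow(Add(Pow(-21, Rational(1, 2)), 0), 2) = Pow(Add(Mul(I, Pow(21, Rational(1, 2))), 0), 2) = Pow(Mul(I, Pow(21, Rational(1, 2))), 2) = -21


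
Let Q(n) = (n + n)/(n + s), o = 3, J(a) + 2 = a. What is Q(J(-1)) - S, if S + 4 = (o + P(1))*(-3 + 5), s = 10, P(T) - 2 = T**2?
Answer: -62/7 ≈ -8.8571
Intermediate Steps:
J(a) = -2 + a
P(T) = 2 + T**2
S = 8 (S = -4 + (3 + (2 + 1**2))*(-3 + 5) = -4 + (3 + (2 + 1))*2 = -4 + (3 + 3)*2 = -4 + 6*2 = -4 + 12 = 8)
Q(n) = 2*n/(10 + n) (Q(n) = (n + n)/(n + 10) = (2*n)/(10 + n) = 2*n/(10 + n))
Q(J(-1)) - S = 2*(-2 - 1)/(10 + (-2 - 1)) - 1*8 = 2*(-3)/(10 - 3) - 8 = 2*(-3)/7 - 8 = 2*(-3)*(1/7) - 8 = -6/7 - 8 = -62/7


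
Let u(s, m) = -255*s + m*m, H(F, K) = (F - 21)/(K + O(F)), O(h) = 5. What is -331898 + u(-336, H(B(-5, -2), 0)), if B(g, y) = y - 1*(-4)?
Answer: -6155089/25 ≈ -2.4620e+5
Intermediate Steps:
B(g, y) = 4 + y (B(g, y) = y + 4 = 4 + y)
H(F, K) = (-21 + F)/(5 + K) (H(F, K) = (F - 21)/(K + 5) = (-21 + F)/(5 + K))
u(s, m) = m² - 255*s (u(s, m) = -255*s + m² = m² - 255*s)
-331898 + u(-336, H(B(-5, -2), 0)) = -331898 + (((-21 + (4 - 2))/(5 + 0))² - 255*(-336)) = -331898 + (((-21 + 2)/5)² + 85680) = -331898 + (((⅕)*(-19))² + 85680) = -331898 + ((-19/5)² + 85680) = -331898 + (361/25 + 85680) = -331898 + 2142361/25 = -6155089/25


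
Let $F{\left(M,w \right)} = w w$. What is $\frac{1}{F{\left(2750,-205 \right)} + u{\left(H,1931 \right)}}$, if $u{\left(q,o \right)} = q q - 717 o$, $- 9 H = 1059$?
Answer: $- \frac{9}{11957909} \approx -7.5264 \cdot 10^{-7}$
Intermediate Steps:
$F{\left(M,w \right)} = w^{2}$
$H = - \frac{353}{3}$ ($H = \left(- \frac{1}{9}\right) 1059 = - \frac{353}{3} \approx -117.67$)
$u{\left(q,o \right)} = q^{2} - 717 o$
$\frac{1}{F{\left(2750,-205 \right)} + u{\left(H,1931 \right)}} = \frac{1}{\left(-205\right)^{2} + \left(\left(- \frac{353}{3}\right)^{2} - 1384527\right)} = \frac{1}{42025 + \left(\frac{124609}{9} - 1384527\right)} = \frac{1}{42025 - \frac{12336134}{9}} = \frac{1}{- \frac{11957909}{9}} = - \frac{9}{11957909}$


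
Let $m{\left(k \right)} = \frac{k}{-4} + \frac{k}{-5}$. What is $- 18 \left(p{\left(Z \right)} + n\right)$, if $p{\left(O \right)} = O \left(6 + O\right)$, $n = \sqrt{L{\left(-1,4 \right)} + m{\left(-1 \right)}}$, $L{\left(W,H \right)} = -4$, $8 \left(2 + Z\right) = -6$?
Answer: $\frac{1287}{8} - \frac{9 i \sqrt{355}}{5} \approx 160.88 - 33.915 i$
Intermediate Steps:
$Z = - \frac{11}{4}$ ($Z = -2 + \frac{1}{8} \left(-6\right) = -2 - \frac{3}{4} = - \frac{11}{4} \approx -2.75$)
$m{\left(k \right)} = - \frac{9 k}{20}$ ($m{\left(k \right)} = k \left(- \frac{1}{4}\right) + k \left(- \frac{1}{5}\right) = - \frac{k}{4} - \frac{k}{5} = - \frac{9 k}{20}$)
$n = \frac{i \sqrt{355}}{10}$ ($n = \sqrt{-4 - - \frac{9}{20}} = \sqrt{-4 + \frac{9}{20}} = \sqrt{- \frac{71}{20}} = \frac{i \sqrt{355}}{10} \approx 1.8841 i$)
$- 18 \left(p{\left(Z \right)} + n\right) = - 18 \left(- \frac{11 \left(6 - \frac{11}{4}\right)}{4} + \frac{i \sqrt{355}}{10}\right) = - 18 \left(\left(- \frac{11}{4}\right) \frac{13}{4} + \frac{i \sqrt{355}}{10}\right) = - 18 \left(- \frac{143}{16} + \frac{i \sqrt{355}}{10}\right) = \frac{1287}{8} - \frac{9 i \sqrt{355}}{5}$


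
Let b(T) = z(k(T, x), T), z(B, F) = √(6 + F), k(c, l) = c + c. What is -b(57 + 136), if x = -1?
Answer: -√199 ≈ -14.107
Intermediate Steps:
k(c, l) = 2*c
b(T) = √(6 + T)
-b(57 + 136) = -√(6 + (57 + 136)) = -√(6 + 193) = -√199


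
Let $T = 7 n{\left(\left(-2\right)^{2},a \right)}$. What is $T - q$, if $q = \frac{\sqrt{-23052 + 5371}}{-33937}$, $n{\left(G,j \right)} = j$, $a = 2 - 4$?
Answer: $-14 + \frac{i \sqrt{17681}}{33937} \approx -14.0 + 0.0039181 i$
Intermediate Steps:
$a = -2$
$T = -14$ ($T = 7 \left(-2\right) = -14$)
$q = - \frac{i \sqrt{17681}}{33937}$ ($q = \sqrt{-17681} \left(- \frac{1}{33937}\right) = i \sqrt{17681} \left(- \frac{1}{33937}\right) = - \frac{i \sqrt{17681}}{33937} \approx - 0.0039181 i$)
$T - q = -14 - - \frac{i \sqrt{17681}}{33937} = -14 + \frac{i \sqrt{17681}}{33937}$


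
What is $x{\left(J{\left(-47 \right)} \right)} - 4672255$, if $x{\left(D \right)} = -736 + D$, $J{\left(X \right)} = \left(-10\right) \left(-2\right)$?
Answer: $-4672971$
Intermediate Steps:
$J{\left(X \right)} = 20$
$x{\left(J{\left(-47 \right)} \right)} - 4672255 = \left(-736 + 20\right) - 4672255 = -716 - 4672255 = -4672971$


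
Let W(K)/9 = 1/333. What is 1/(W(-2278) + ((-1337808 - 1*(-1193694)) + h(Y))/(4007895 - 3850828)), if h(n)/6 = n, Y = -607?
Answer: -5811479/5309905 ≈ -1.0945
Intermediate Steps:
h(n) = 6*n
W(K) = 1/37 (W(K) = 9/333 = 9*(1/333) = 1/37)
1/(W(-2278) + ((-1337808 - 1*(-1193694)) + h(Y))/(4007895 - 3850828)) = 1/(1/37 + ((-1337808 - 1*(-1193694)) + 6*(-607))/(4007895 - 3850828)) = 1/(1/37 + ((-1337808 + 1193694) - 3642)/157067) = 1/(1/37 + (-144114 - 3642)*(1/157067)) = 1/(1/37 - 147756*1/157067) = 1/(1/37 - 147756/157067) = 1/(-5309905/5811479) = -5811479/5309905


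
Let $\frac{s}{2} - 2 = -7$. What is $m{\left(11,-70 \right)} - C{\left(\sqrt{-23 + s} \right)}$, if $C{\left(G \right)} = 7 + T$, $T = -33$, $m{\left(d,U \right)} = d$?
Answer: $37$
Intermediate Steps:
$s = -10$ ($s = 4 + 2 \left(-7\right) = 4 - 14 = -10$)
$C{\left(G \right)} = -26$ ($C{\left(G \right)} = 7 - 33 = -26$)
$m{\left(11,-70 \right)} - C{\left(\sqrt{-23 + s} \right)} = 11 - -26 = 11 + 26 = 37$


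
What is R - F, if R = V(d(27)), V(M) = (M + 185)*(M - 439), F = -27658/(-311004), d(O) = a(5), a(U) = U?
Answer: -12822708749/155502 ≈ -82460.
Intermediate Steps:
d(O) = 5
F = 13829/155502 (F = -27658*(-1/311004) = 13829/155502 ≈ 0.088931)
V(M) = (-439 + M)*(185 + M) (V(M) = (185 + M)*(-439 + M) = (-439 + M)*(185 + M))
R = -82460 (R = -81215 + 5² - 254*5 = -81215 + 25 - 1270 = -82460)
R - F = -82460 - 1*13829/155502 = -82460 - 13829/155502 = -12822708749/155502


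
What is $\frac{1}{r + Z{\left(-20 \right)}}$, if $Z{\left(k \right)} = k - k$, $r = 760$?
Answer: $\frac{1}{760} \approx 0.0013158$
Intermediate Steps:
$Z{\left(k \right)} = 0$
$\frac{1}{r + Z{\left(-20 \right)}} = \frac{1}{760 + 0} = \frac{1}{760}$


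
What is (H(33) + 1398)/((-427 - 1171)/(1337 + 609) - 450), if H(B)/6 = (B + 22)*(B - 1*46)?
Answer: 2813916/438649 ≈ 6.4150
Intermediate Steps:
H(B) = 6*(-46 + B)*(22 + B) (H(B) = 6*((B + 22)*(B - 1*46)) = 6*((22 + B)*(B - 46)) = 6*((22 + B)*(-46 + B)) = 6*((-46 + B)*(22 + B)) = 6*(-46 + B)*(22 + B))
(H(33) + 1398)/((-427 - 1171)/(1337 + 609) - 450) = ((-6072 - 144*33 + 6*33²) + 1398)/((-427 - 1171)/(1337 + 609) - 450) = ((-6072 - 4752 + 6*1089) + 1398)/(-1598/1946 - 450) = ((-6072 - 4752 + 6534) + 1398)/(-1598*1/1946 - 450) = (-4290 + 1398)/(-799/973 - 450) = -2892/(-438649/973) = -2892*(-973/438649) = 2813916/438649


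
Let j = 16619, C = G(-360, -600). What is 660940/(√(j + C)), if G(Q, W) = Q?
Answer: 660940*√16259/16259 ≈ 5183.4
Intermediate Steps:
C = -360
660940/(√(j + C)) = 660940/(√(16619 - 360)) = 660940/(√16259) = 660940*(√16259/16259) = 660940*√16259/16259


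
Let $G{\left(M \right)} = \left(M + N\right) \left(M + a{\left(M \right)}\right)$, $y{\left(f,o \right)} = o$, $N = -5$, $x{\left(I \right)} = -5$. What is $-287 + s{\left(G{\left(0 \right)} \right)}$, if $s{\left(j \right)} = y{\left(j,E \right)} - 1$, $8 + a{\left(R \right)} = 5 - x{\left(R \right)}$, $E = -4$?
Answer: $-292$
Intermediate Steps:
$a{\left(R \right)} = 2$ ($a{\left(R \right)} = -8 + \left(5 - -5\right) = -8 + \left(5 + 5\right) = -8 + 10 = 2$)
$G{\left(M \right)} = \left(-5 + M\right) \left(2 + M\right)$ ($G{\left(M \right)} = \left(M - 5\right) \left(M + 2\right) = \left(-5 + M\right) \left(2 + M\right)$)
$s{\left(j \right)} = -5$ ($s{\left(j \right)} = -4 - 1 = -5$)
$-287 + s{\left(G{\left(0 \right)} \right)} = -287 - 5 = -292$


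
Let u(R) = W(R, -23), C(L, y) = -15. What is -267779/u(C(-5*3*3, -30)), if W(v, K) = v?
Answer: 267779/15 ≈ 17852.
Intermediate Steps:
u(R) = R
-267779/u(C(-5*3*3, -30)) = -267779/(-15) = -267779*(-1/15) = 267779/15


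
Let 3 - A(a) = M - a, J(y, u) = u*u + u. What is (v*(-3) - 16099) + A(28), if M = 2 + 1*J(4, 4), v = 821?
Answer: -18553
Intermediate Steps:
J(y, u) = u + u² (J(y, u) = u² + u = u + u²)
M = 22 (M = 2 + 1*(4*(1 + 4)) = 2 + 1*(4*5) = 2 + 1*20 = 2 + 20 = 22)
A(a) = -19 + a (A(a) = 3 - (22 - a) = 3 + (-22 + a) = -19 + a)
(v*(-3) - 16099) + A(28) = (821*(-3) - 16099) + (-19 + 28) = (-2463 - 16099) + 9 = -18562 + 9 = -18553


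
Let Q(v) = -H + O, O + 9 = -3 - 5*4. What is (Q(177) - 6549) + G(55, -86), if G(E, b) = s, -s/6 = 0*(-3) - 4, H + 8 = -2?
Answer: -6547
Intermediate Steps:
H = -10 (H = -8 - 2 = -10)
O = -32 (O = -9 + (-3 - 5*4) = -9 + (-3 - 20) = -9 - 23 = -32)
s = 24 (s = -6*(0*(-3) - 4) = -6*(0 - 4) = -6*(-4) = 24)
Q(v) = -22 (Q(v) = -1*(-10) - 32 = 10 - 32 = -22)
G(E, b) = 24
(Q(177) - 6549) + G(55, -86) = (-22 - 6549) + 24 = -6571 + 24 = -6547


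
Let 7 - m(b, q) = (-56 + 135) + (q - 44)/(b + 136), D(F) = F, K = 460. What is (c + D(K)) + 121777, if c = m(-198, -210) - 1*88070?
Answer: 1056818/31 ≈ 34091.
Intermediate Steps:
m(b, q) = -72 - (-44 + q)/(136 + b) (m(b, q) = 7 - ((-56 + 135) + (q - 44)/(b + 136)) = 7 - (79 + (-44 + q)/(136 + b)) = 7 + (-79 - (-44 + q)/(136 + b)) = -72 - (-44 + q)/(136 + b))
c = -2732529/31 (c = (-9748 - 1*(-210) - 72*(-198))/(136 - 198) - 1*88070 = (-9748 + 210 + 14256)/(-62) - 88070 = -1/62*4718 - 88070 = -2359/31 - 88070 = -2732529/31 ≈ -88146.)
(c + D(K)) + 121777 = (-2732529/31 + 460) + 121777 = -2718269/31 + 121777 = 1056818/31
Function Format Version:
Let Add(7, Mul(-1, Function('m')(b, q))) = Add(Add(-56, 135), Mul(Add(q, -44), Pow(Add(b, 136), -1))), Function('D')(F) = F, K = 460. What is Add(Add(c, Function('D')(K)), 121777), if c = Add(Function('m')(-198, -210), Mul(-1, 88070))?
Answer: Rational(1056818, 31) ≈ 34091.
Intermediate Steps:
Function('m')(b, q) = Add(-72, Mul(-1, Pow(Add(136, b), -1), Add(-44, q))) (Function('m')(b, q) = Add(7, Mul(-1, Add(Add(-56, 135), Mul(Add(q, -44), Pow(Add(b, 136), -1))))) = Add(7, Mul(-1, Add(79, Mul(Add(-44, q), Pow(Add(136, b), -1))))) = Add(7, Mul(-1, Add(79, Mul(Pow(Add(136, b), -1), Add(-44, q))))) = Add(7, Add(-79, Mul(-1, Pow(Add(136, b), -1), Add(-44, q)))) = Add(-72, Mul(-1, Pow(Add(136, b), -1), Add(-44, q))))
c = Rational(-2732529, 31) (c = Add(Mul(Pow(Add(136, -198), -1), Add(-9748, Mul(-1, -210), Mul(-72, -198))), Mul(-1, 88070)) = Add(Mul(Pow(-62, -1), Add(-9748, 210, 14256)), -88070) = Add(Mul(Rational(-1, 62), 4718), -88070) = Add(Rational(-2359, 31), -88070) = Rational(-2732529, 31) ≈ -88146.)
Add(Add(c, Function('D')(K)), 121777) = Add(Add(Rational(-2732529, 31), 460), 121777) = Add(Rational(-2718269, 31), 121777) = Rational(1056818, 31)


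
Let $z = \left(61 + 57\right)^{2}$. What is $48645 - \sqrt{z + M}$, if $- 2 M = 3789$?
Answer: $48645 - \frac{7 \sqrt{982}}{2} \approx 48535.0$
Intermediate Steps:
$M = - \frac{3789}{2}$ ($M = \left(- \frac{1}{2}\right) 3789 = - \frac{3789}{2} \approx -1894.5$)
$z = 13924$ ($z = 118^{2} = 13924$)
$48645 - \sqrt{z + M} = 48645 - \sqrt{13924 - \frac{3789}{2}} = 48645 - \sqrt{\frac{24059}{2}} = 48645 - \frac{7 \sqrt{982}}{2}$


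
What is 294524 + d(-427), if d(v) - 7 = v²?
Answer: 476860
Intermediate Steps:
d(v) = 7 + v²
294524 + d(-427) = 294524 + (7 + (-427)²) = 294524 + (7 + 182329) = 294524 + 182336 = 476860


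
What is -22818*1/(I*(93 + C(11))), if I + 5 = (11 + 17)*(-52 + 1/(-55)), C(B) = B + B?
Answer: 250998/1848809 ≈ 0.13576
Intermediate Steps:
C(B) = 2*B
I = -80383/55 (I = -5 + (11 + 17)*(-52 + 1/(-55)) = -5 + 28*(-52 - 1/55) = -5 + 28*(-2861/55) = -5 - 80108/55 = -80383/55 ≈ -1461.5)
-22818*1/(I*(93 + C(11))) = -22818*(-55/(80383*(93 + 2*11))) = -22818*(-55/(80383*(93 + 22))) = -22818/((-80383/55*115)) = -22818/(-1848809/11) = -22818*(-11/1848809) = 250998/1848809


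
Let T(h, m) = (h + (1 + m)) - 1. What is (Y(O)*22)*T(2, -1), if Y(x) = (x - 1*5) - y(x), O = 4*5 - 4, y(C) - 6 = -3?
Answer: 176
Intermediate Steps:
y(C) = 3 (y(C) = 6 - 3 = 3)
O = 16 (O = 20 - 4 = 16)
T(h, m) = h + m (T(h, m) = (1 + h + m) - 1 = h + m)
Y(x) = -8 + x (Y(x) = (x - 1*5) - 1*3 = (x - 5) - 3 = (-5 + x) - 3 = -8 + x)
(Y(O)*22)*T(2, -1) = ((-8 + 16)*22)*(2 - 1) = (8*22)*1 = 176*1 = 176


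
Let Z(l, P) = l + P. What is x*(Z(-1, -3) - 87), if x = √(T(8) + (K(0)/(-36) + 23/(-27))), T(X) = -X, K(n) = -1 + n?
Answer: -91*I*√2859/18 ≈ -270.32*I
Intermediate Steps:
Z(l, P) = P + l
x = I*√2859/18 (x = √(-1*8 + ((-1 + 0)/(-36) + 23/(-27))) = √(-8 + (-1*(-1/36) + 23*(-1/27))) = √(-8 + (1/36 - 23/27)) = √(-8 - 89/108) = √(-953/108) = I*√2859/18 ≈ 2.9705*I)
x*(Z(-1, -3) - 87) = (I*√2859/18)*((-3 - 1) - 87) = (I*√2859/18)*(-4 - 87) = (I*√2859/18)*(-91) = -91*I*√2859/18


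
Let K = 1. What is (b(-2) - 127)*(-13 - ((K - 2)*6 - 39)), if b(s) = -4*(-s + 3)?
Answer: -4704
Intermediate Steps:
b(s) = -12 + 4*s (b(s) = -4*(3 - s) = -12 + 4*s)
(b(-2) - 127)*(-13 - ((K - 2)*6 - 39)) = ((-12 + 4*(-2)) - 127)*(-13 - ((1 - 2)*6 - 39)) = ((-12 - 8) - 127)*(-13 - (-1*6 - 39)) = (-20 - 127)*(-13 - (-6 - 39)) = -147*(-13 - 1*(-45)) = -147*(-13 + 45) = -147*32 = -4704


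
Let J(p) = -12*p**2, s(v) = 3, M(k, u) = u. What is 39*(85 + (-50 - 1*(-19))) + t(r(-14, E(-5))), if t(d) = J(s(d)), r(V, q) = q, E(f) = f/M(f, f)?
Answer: 1998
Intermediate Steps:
E(f) = 1 (E(f) = f/f = 1)
t(d) = -108 (t(d) = -12*3**2 = -12*9 = -108)
39*(85 + (-50 - 1*(-19))) + t(r(-14, E(-5))) = 39*(85 + (-50 - 1*(-19))) - 108 = 39*(85 + (-50 + 19)) - 108 = 39*(85 - 31) - 108 = 39*54 - 108 = 2106 - 108 = 1998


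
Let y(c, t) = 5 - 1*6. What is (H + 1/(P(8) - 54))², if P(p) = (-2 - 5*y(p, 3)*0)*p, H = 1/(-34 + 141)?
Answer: 1369/56100100 ≈ 2.4403e-5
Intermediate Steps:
H = 1/107 ≈ 0.0093458
y(c, t) = -1 (y(c, t) = 5 - 6 = -1)
P(p) = -2*p (P(p) = (-2 - 5*(-1)*0)*p = (-2 + 5*0)*p = (-2 + 0)*p = -2*p)
(H + 1/(P(8) - 54))² = (1/107 + 1/(-2*8 - 54))² = (1/107 + 1/(-16 - 54))² = (1/107 + 1/(-70))² = (1/107 - 1/70)² = (-37/7490)² = 1369/56100100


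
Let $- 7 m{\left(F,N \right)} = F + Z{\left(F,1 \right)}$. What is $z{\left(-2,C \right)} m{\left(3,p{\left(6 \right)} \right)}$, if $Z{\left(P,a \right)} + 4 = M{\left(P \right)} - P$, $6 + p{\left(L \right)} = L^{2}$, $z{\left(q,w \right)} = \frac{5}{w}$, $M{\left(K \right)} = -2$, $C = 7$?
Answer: $\frac{30}{49} \approx 0.61224$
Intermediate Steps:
$p{\left(L \right)} = -6 + L^{2}$
$Z{\left(P,a \right)} = -6 - P$ ($Z{\left(P,a \right)} = -4 - \left(2 + P\right) = -6 - P$)
$m{\left(F,N \right)} = \frac{6}{7}$ ($m{\left(F,N \right)} = - \frac{F - \left(6 + F\right)}{7} = \left(- \frac{1}{7}\right) \left(-6\right) = \frac{6}{7}$)
$z{\left(-2,C \right)} m{\left(3,p{\left(6 \right)} \right)} = \frac{5}{7} \cdot \frac{6}{7} = \frac{30}{49}$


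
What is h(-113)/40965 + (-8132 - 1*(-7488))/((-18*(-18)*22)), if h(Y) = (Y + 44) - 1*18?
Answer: -2250133/24333210 ≈ -0.092472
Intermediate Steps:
h(Y) = 26 + Y (h(Y) = (44 + Y) - 18 = 26 + Y)
h(-113)/40965 + (-8132 - 1*(-7488))/((-18*(-18)*22)) = (26 - 113)/40965 + (-8132 - 1*(-7488))/((-18*(-18)*22)) = -87*1/40965 + (-8132 + 7488)/((324*22)) = -29/13655 - 644/7128 = -29/13655 - 644*1/7128 = -29/13655 - 161/1782 = -2250133/24333210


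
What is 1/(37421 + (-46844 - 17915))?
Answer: -1/27338 ≈ -3.6579e-5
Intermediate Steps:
1/(37421 + (-46844 - 17915)) = 1/(37421 - 64759) = 1/(-27338) = -1/27338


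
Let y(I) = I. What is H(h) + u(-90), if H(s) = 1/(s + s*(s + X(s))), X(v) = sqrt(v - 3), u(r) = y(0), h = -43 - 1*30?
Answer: 18/95995 + I*sqrt(19)/191990 ≈ 0.00018751 + 2.2704e-5*I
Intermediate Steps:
h = -73 (h = -43 - 30 = -73)
u(r) = 0
X(v) = sqrt(-3 + v)
H(s) = 1/(s + s*(s + sqrt(-3 + s)))
H(h) + u(-90) = 1/((-73)*(1 - 73 + sqrt(-3 - 73))) + 0 = -1/(73*(1 - 73 + sqrt(-76))) + 0 = -1/(73*(1 - 73 + 2*I*sqrt(19))) + 0 = -1/(73*(-72 + 2*I*sqrt(19))) + 0 = -1/(73*(-72 + 2*I*sqrt(19)))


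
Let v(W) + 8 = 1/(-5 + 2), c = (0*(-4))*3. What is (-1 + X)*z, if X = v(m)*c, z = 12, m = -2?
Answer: -12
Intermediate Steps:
c = 0 (c = 0*3 = 0)
v(W) = -25/3 (v(W) = -8 + 1/(-5 + 2) = -8 + 1/(-3) = -8 - ⅓ = -25/3)
X = 0 (X = -25/3*0 = 0)
(-1 + X)*z = (-1 + 0)*12 = -1*12 = -12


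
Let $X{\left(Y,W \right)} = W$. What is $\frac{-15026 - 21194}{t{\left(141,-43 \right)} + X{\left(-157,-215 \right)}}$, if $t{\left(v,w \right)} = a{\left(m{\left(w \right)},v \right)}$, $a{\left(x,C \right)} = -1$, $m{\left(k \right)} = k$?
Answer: $\frac{9055}{54} \approx 167.69$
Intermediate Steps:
$t{\left(v,w \right)} = -1$
$\frac{-15026 - 21194}{t{\left(141,-43 \right)} + X{\left(-157,-215 \right)}} = \frac{-15026 - 21194}{-1 - 215} = - \frac{36220}{-216} = \left(-36220\right) \left(- \frac{1}{216}\right) = \frac{9055}{54}$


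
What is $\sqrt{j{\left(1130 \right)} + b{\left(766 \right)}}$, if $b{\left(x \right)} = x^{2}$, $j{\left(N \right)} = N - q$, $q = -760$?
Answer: $\sqrt{588646} \approx 767.23$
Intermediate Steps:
$j{\left(N \right)} = 760 + N$ ($j{\left(N \right)} = N - -760 = N + 760 = 760 + N$)
$\sqrt{j{\left(1130 \right)} + b{\left(766 \right)}} = \sqrt{\left(760 + 1130\right) + 766^{2}} = \sqrt{1890 + 586756} = \sqrt{588646}$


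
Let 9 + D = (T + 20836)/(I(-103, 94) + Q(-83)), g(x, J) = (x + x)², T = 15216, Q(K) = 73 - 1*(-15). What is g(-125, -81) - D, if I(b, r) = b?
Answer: 973687/15 ≈ 64912.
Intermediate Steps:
Q(K) = 88 (Q(K) = 73 + 15 = 88)
g(x, J) = 4*x² (g(x, J) = (2*x)² = 4*x²)
D = -36187/15 (D = -9 + (15216 + 20836)/(-103 + 88) = -9 + 36052/(-15) = -9 + 36052*(-1/15) = -9 - 36052/15 = -36187/15 ≈ -2412.5)
g(-125, -81) - D = 4*(-125)² - 1*(-36187/15) = 4*15625 + 36187/15 = 62500 + 36187/15 = 973687/15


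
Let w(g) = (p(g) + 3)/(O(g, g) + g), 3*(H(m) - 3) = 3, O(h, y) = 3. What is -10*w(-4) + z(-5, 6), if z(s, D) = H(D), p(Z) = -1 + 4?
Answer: 64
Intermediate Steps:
H(m) = 4 (H(m) = 3 + (⅓)*3 = 3 + 1 = 4)
p(Z) = 3
z(s, D) = 4
w(g) = 6/(3 + g) (w(g) = (3 + 3)/(3 + g) = 6/(3 + g))
-10*w(-4) + z(-5, 6) = -60/(3 - 4) + 4 = -60/(-1) + 4 = -60*(-1) + 4 = -10*(-6) + 4 = 60 + 4 = 64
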